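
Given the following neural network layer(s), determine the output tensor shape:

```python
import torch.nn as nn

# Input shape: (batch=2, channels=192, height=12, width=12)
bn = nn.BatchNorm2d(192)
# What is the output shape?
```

Input: (2, 192, 12, 12) -> Output: (2, 192, 12, 12)

Answer: (2, 192, 12, 12)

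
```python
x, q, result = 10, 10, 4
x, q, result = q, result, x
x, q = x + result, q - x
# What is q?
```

Trace:
`x, q, result = 10, 10, 4` → x = 10; q = 10; result = 4
`x, q, result = q, result, x` → x = 10; q = 4; result = 10
`x, q = x + result, q - x` → x = 20; q = -6
So q = -6

Answer: -6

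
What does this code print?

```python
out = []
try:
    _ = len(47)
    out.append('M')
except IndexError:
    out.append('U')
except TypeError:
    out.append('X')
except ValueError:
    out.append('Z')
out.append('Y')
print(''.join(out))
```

Execution trace: 'X' (except TypeError) → 'Y' (after the try/except). Output: XY

Answer: XY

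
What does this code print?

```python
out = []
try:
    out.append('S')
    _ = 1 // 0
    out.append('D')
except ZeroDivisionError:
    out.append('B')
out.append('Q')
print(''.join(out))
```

Execution trace: 'S' (try body) → 'B' (except ZeroDivisionError) → 'Q' (after the try/except). Output: SBQ

Answer: SBQ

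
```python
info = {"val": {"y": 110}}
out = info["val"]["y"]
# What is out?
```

Trace:
`info = {"val": {"y": 110}}` → info = {'val': {'y': 110}}
`out = info["val"]["y"]` → out = 110
So out = 110

Answer: 110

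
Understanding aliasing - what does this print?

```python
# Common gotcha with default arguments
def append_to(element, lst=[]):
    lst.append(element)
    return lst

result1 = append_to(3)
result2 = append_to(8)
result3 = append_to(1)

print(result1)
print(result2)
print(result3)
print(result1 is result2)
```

Key concept: mutable default argument gotcha.
Step by step:
`result1 = append_to(3)` → result1 = [3]
`result2 = append_to(8)` → result1 = [3, 8] (same object as result2); result2 = [3, 8] (same object as result1)
`result3 = append_to(1)` → result1 = [3, 8, 1] (same object as result2, result3); result2 = [3, 8, 1] (same object as result1, result3); result3 = [3, 8, 1] (same object as result1, result2)
`print(result1)` → prints [3, 8, 1]
`print(result2)` → prints [3, 8, 1]
`print(result3)` → prints [3, 8, 1]
`print(result1 is result2)` → prints True

Answer:
[3, 8, 1]
[3, 8, 1]
[3, 8, 1]
True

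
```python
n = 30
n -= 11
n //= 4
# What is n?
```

Trace:
`n = 30` → n = 30
`n -= 11` → n = 19
`n //= 4` → n = 4
So n = 4

Answer: 4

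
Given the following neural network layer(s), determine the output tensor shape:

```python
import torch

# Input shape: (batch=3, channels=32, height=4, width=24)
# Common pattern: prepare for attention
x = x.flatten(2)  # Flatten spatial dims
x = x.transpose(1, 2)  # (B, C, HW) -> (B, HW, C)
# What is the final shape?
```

Input: (3, 32, 4, 24) -> after flatten(2): (3, 32, 96) -> Output: (3, 96, 32)

Answer: (3, 96, 32)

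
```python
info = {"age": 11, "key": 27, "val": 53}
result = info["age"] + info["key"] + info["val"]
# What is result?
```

Trace:
`info = {"age": 11, "key": 27, "val": 53}` → info = {'age': 11, 'key': 27, 'val': 53}
`result = info["age"] + info["key"] + info["val"]` → result = 91
So result = 91

Answer: 91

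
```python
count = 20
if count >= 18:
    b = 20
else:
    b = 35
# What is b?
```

Trace:
`count = 20` → count = 20
`if count >= 18: ...` → count >= 18 is True → b = 20
So b = 20

Answer: 20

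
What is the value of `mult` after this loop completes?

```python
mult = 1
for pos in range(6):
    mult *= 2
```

2^6 = 64
`mult` takes the values: 1 → 2 → 4 → 8 → 16 → 32 → 64

Answer: 64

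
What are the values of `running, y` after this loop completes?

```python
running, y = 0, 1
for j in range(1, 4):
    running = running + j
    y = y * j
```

Sum and factorial of 1 to 3
`running, y` takes the values: (0, 1) → (1, 1) → (3, 1) → (3, 2) → (6, 2) → (6, 6)

Answer: 6, 6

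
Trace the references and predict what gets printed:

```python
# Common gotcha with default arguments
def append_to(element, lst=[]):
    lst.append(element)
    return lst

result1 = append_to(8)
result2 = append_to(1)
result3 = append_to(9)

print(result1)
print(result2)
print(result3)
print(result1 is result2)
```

Key concept: mutable default argument gotcha.
Step by step:
`result1 = append_to(8)` → result1 = [8]
`result2 = append_to(1)` → result1 = [8, 1] (same object as result2); result2 = [8, 1] (same object as result1)
`result3 = append_to(9)` → result1 = [8, 1, 9] (same object as result2, result3); result2 = [8, 1, 9] (same object as result1, result3); result3 = [8, 1, 9] (same object as result1, result2)
`print(result1)` → prints [8, 1, 9]
`print(result2)` → prints [8, 1, 9]
`print(result3)` → prints [8, 1, 9]
`print(result1 is result2)` → prints True

Answer:
[8, 1, 9]
[8, 1, 9]
[8, 1, 9]
True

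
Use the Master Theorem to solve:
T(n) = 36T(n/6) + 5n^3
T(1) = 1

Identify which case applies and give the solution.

a=36, b=6, f(n)=5n^3. log_6(36) = 2. Since c=3 > 2 and the regularity condition holds (36(n/6)^3 = (36/6^3)n^3 with 36/6^3 < 1), Case 3 applies: T(n) = Θ(f(n)) = O(n^3).

Answer: O(n^3) - Case 3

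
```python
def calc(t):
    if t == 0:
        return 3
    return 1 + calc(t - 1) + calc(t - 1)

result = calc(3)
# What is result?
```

calc(t) = 1 + 2·calc(t-1), calc(0)=3. Closed form: (3+1)·2^3 - 1 = 31.

Answer: 31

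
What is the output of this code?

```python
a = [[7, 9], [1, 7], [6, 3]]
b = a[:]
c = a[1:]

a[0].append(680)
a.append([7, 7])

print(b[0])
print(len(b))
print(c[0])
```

Key concept: slice with nested mutation.
Step by step:
`a = [[7, 9], [1, 7], [6, 3]]` → a = [[7, 9], [1, 7], [6, 3]]
`b = a[:]` → b = [[7, 9], [1, 7], [6, 3]]
`c = a[1:]` → c = [[1, 7], [6, 3]]
`a[0].append(680)` → a = [[7, 9, 680], [1, 7], [6, 3]]; b = [[7, 9, 680], [1, 7], [6, 3]]
`a.append([7, 7])` → a = [[7, 9, 680], [1, 7], [6, 3], [7, 7]]
`print(b[0])` → prints [7, 9, 680]
`print(len(b))` → prints 3
`print(c[0])` → prints [1, 7]

Answer:
[7, 9, 680]
3
[1, 7]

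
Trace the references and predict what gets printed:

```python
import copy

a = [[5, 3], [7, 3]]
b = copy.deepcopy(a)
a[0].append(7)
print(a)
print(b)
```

Key concept: deep copy is fully independent.
Step by step:
`a = [[5, 3], [7, 3]]` → a = [[5, 3], [7, 3]]
`b = copy.deepcopy(a)` → b = [[5, 3], [7, 3]]
`a[0].append(7)` → a = [[5, 3, 7], [7, 3]]
`print(a)` → prints [[5, 3, 7], [7, 3]]
`print(b)` → prints [[5, 3], [7, 3]]

Answer:
[[5, 3, 7], [7, 3]]
[[5, 3], [7, 3]]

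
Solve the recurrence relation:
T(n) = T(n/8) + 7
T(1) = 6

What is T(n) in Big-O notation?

Each step divides n by 8 and adds 7. After log_8(n) steps we reach T(1)=6. So T(n) = 7·log_8(n) + 6 = O(log n).

Answer: O(log n)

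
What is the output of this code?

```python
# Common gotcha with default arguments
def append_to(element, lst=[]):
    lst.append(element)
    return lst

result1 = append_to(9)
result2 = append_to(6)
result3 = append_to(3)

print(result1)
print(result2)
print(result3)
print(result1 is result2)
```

Key concept: mutable default argument gotcha.
Step by step:
`result1 = append_to(9)` → result1 = [9]
`result2 = append_to(6)` → result1 = [9, 6] (same object as result2); result2 = [9, 6] (same object as result1)
`result3 = append_to(3)` → result1 = [9, 6, 3] (same object as result2, result3); result2 = [9, 6, 3] (same object as result1, result3); result3 = [9, 6, 3] (same object as result1, result2)
`print(result1)` → prints [9, 6, 3]
`print(result2)` → prints [9, 6, 3]
`print(result3)` → prints [9, 6, 3]
`print(result1 is result2)` → prints True

Answer:
[9, 6, 3]
[9, 6, 3]
[9, 6, 3]
True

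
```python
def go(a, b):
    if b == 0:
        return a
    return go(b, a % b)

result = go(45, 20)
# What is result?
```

go(45, 20) -> go(20, 5) -> go(5, 0) -> 5

Answer: 5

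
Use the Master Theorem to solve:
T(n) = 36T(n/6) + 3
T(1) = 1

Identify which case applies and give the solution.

a=36, b=6, f(n)=3. log_6(36) = 2. Since c=0 < 2, Case 1 applies: T(n) = Θ(n^log_b(a)) = O(n^2).

Answer: O(n^2) - Case 1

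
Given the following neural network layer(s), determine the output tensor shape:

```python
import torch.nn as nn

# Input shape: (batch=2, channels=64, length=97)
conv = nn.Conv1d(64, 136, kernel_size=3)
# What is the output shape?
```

Input: (2, 64, 97) -> Output: (2, 136, 95)

Answer: (2, 136, 95)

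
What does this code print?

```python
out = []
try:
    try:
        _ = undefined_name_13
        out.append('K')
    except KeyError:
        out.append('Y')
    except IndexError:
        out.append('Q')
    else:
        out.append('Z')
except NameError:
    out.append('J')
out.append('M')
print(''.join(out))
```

Execution trace: 'J' (outer except NameError) → 'M' (after the try/except). Output: JM

Answer: JM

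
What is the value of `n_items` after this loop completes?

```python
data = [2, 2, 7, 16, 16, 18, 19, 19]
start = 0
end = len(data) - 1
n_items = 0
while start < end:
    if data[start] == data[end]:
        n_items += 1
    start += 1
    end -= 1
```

Count matching pairs from ends
`n_items` takes the values: 0 → 1

Answer: 1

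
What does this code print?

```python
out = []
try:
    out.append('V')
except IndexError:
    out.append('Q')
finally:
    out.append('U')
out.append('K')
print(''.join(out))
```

Execution trace: 'V' (try body, no exception) → 'U' (finally) → 'K' (after the try/except). Output: VUK

Answer: VUK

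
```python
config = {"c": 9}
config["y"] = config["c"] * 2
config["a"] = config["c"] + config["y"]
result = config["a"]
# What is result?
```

Trace:
`config = {"c": 9}` → config = {'c': 9}
`config["y"] = config["c"] * 2` → config = {'c': 9, 'y': 18}
`config["a"] = config["c"] + config["y"]` → config = {'c': 9, 'y': 18, 'a': 27}
`result = config["a"]` → result = 27
So result = 27

Answer: 27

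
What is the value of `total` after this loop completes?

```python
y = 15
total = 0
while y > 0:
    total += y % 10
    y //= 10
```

Sum digits of 15
`total` takes the values: 0 → 5 → 6

Answer: 6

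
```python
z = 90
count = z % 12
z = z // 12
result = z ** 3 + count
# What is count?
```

Trace:
`z = 90` → z = 90
`count = z % 12` → count = 6
`z = z // 12` → z = 7
`result = z ** 3 + count` → result = 349
So count = 6

Answer: 6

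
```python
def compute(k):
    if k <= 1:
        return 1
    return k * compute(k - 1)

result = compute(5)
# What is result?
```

compute(5) = 5 * 4 * 3 * 2 * 1 = 120

Answer: 120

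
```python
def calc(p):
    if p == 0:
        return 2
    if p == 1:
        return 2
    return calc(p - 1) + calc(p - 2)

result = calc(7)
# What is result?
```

Build up from base cases: calc(0)=2, calc(1)=2, calc(2)=4, calc(3)=6, calc(4)=10, calc(5)=16, calc(6)=26, ..., calc(7)=42

Answer: 42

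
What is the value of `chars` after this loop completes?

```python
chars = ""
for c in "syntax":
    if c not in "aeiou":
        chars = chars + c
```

Remove vowels from 'syntax'
`chars` takes the values: "" → "s" → "sy" → "syn" → "synt" → "syntx"

Answer: "syntx"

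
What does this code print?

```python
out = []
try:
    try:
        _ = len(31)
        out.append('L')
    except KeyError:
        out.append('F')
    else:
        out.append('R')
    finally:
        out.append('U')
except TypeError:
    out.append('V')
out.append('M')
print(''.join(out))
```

Execution trace: 'U' (finally) → 'V' (outer except TypeError) → 'M' (after the try/except). Output: UVM

Answer: UVM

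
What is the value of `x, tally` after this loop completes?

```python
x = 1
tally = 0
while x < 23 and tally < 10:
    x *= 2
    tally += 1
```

Double until >= 23 or 10 iterations
`x, tally` takes the values: (1, 0) → (2, 0) → (2, 1) → (4, 1) → (4, 2) → (8, 2) → (8, 3) → (16, 3) → (16, 4) → (32, 4) → (32, 5)

Answer: 32, 5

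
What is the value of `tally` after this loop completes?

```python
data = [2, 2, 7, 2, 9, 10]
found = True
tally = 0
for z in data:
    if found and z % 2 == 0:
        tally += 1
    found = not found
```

Count even values at even positions
`tally` takes the values: 0 → 1

Answer: 1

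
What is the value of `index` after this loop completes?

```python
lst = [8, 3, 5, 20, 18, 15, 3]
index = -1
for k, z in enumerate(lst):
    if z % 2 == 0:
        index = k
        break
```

First even number index in [8, 3, 5, 20, 18, 15, 3]
`index` takes the values: -1 → 0

Answer: 0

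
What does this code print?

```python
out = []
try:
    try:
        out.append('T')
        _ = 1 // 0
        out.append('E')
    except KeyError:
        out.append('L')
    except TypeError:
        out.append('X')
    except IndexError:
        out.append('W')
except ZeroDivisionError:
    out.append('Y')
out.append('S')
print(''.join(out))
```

Execution trace: 'T' (inner try body) → 'Y' (outer except ZeroDivisionError) → 'S' (after the try/except). Output: TYS

Answer: TYS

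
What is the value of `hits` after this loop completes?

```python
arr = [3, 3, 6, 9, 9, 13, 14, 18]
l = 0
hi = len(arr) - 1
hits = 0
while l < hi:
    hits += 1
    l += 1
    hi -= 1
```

Iterations until pointers meet (list length 8)
`hits` takes the values: 0 → 1 → 2 → 3 → 4

Answer: 4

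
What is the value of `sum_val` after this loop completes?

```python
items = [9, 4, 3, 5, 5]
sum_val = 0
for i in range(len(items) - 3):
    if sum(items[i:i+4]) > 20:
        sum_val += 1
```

Count windows with sum > 20
`sum_val` takes the values: 0 → 1

Answer: 1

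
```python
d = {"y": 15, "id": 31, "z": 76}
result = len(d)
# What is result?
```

Trace:
`d = {"y": 15, "id": 31, "z": 76}` → d = {'y': 15, 'id': 31, 'z': 76}
`result = len(d)` → result = 3
So result = 3

Answer: 3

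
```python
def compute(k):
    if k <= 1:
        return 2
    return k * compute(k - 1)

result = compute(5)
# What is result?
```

compute(5) = 5 * 4 * 3 * 2 * 2 = 240

Answer: 240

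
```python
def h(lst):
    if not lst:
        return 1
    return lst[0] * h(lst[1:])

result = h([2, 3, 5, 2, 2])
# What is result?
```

Product over [2, 3, 5, 2, 2] = 2 * 3 * 5 * 2 * 2 = 120

Answer: 120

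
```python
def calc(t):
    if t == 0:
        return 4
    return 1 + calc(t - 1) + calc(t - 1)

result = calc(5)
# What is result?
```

calc(t) = 1 + 2·calc(t-1), calc(0)=4. Closed form: (4+1)·2^5 - 1 = 159.

Answer: 159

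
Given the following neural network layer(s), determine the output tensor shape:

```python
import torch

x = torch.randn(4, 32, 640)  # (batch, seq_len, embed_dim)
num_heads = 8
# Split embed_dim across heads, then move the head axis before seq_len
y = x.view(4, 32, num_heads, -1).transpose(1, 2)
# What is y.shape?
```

Input: (4, 32, 640) -> head_dim = 640 // 8 = 80; after view: (4, 32, 8, 80) -> after transpose(1, 2): (4, 8, 32, 80) -> Output: (4, 8, 32, 80)

Answer: (4, 8, 32, 80)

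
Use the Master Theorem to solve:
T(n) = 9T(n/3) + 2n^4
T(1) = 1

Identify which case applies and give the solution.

a=9, b=3, f(n)=2n^4. log_3(9) = 2. Since c=4 > 2 and the regularity condition holds (9(n/3)^4 = (9/3^4)n^4 with 9/3^4 < 1), Case 3 applies: T(n) = Θ(f(n)) = O(n^4).

Answer: O(n^4) - Case 3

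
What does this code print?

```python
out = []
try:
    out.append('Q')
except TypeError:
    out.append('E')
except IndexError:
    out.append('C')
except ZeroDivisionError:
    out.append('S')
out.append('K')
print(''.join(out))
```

Execution trace: 'Q' (try body, no exception) → 'K' (after the try/except). Output: QK

Answer: QK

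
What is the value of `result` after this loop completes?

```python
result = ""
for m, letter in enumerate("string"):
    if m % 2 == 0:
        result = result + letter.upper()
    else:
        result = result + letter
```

Uppercase even positions in 'string'
`result` takes the values: "" → "S" → "St" → "StR" → "StRi" → "StRiN" → "StRiNg"

Answer: "StRiNg"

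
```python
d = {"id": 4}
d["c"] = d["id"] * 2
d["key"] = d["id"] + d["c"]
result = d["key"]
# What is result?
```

Trace:
`d = {"id": 4}` → d = {'id': 4}
`d["c"] = d["id"] * 2` → d = {'id': 4, 'c': 8}
`d["key"] = d["id"] + d["c"]` → d = {'id': 4, 'c': 8, 'key': 12}
`result = d["key"]` → result = 12
So result = 12

Answer: 12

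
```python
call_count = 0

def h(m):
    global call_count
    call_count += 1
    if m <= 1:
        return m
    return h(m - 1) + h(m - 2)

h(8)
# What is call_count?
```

Calls(m) = 1 + Calls(m-1) + Calls(m-2); Calls(0)=Calls(1)=1. For m=8 this gives 67.

Answer: 67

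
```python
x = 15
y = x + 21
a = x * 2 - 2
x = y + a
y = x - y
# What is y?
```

Trace:
`x = 15` → x = 15
`y = x + 21` → y = 36
`a = x * 2 - 2` → a = 28
`x = y + a` → x = 64
`y = x - y` → y = 28
So y = 28

Answer: 28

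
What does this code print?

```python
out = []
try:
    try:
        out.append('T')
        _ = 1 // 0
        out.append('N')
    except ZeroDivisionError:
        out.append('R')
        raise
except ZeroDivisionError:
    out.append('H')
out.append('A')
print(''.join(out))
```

Execution trace: 'T' (inner try body) → 'R' (inner except ZeroDivisionError) → 'H' (outer except ZeroDivisionError) → 'A' (after the try/except). Output: TRHA

Answer: TRHA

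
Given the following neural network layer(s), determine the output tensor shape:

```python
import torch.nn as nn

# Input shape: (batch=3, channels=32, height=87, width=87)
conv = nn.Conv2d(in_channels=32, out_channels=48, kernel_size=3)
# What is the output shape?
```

Input: (3, 32, 87, 87) -> Output: (3, 48, 85, 85)

Answer: (3, 48, 85, 85)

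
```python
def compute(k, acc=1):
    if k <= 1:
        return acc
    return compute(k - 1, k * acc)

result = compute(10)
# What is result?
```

Accumulator trace (n, acc): (10, 1) -> (9, 10) -> (8, 90) -> (7, 720) -> (6, 5040) -> (5, 30240) -> (4, 151200) -> (3, 604800) -> (2, 1814400) -> (1, 3628800) -> return 3628800

Answer: 3628800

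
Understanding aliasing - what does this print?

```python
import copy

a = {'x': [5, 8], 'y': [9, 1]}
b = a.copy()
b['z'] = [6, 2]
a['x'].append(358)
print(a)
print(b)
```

Key concept: shallow copy of dict with mutable values.
Step by step:
`a = {'x': [5, 8], 'y': [9, 1]}` → a = {'x': [5, 8], 'y': [9, 1]}
`b = a.copy()` → b = {'x': [5, 8], 'y': [9, 1]}
`b['z'] = [6, 2]` → b = {'x': [5, 8], 'y': [9, 1], 'z': [6, 2]}
`a['x'].append(358)` → a = {'x': [5, 8, 358], 'y': [9, 1]}; b = {'x': [5, 8, 358], 'y': [9, 1], 'z': [6, 2]}
`print(a)` → prints {'x': [5, 8, 358], 'y': [9, 1]}
`print(b)` → prints {'x': [5, 8, 358], 'y': [9, 1], 'z': [6, 2]}

Answer:
{'x': [5, 8, 358], 'y': [9, 1]}
{'x': [5, 8, 358], 'y': [9, 1], 'z': [6, 2]}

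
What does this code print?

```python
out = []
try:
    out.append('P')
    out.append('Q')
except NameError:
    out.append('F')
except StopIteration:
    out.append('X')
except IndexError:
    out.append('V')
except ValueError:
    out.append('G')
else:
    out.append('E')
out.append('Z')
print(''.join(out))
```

Execution trace: 'P' (try body) → 'Q' (try body, no exception) → 'E' (else) → 'Z' (after the try/except). Output: PQEZ

Answer: PQEZ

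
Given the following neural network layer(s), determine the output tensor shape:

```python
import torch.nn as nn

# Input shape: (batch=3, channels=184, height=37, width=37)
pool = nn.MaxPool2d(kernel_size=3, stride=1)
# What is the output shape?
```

Input: (3, 184, 37, 37) -> Output: (3, 184, 35, 35)

Answer: (3, 184, 35, 35)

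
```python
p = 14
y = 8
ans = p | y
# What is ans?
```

Trace:
`p = 14` → p = 14
`y = 8` → y = 8
`ans = p | y` → ans = 14
So ans = 14

Answer: 14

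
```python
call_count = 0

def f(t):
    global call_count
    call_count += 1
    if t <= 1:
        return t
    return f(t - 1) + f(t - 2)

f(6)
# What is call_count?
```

Calls(t) = 1 + Calls(t-1) + Calls(t-2); Calls(0)=Calls(1)=1. For t=6 this gives 25.

Answer: 25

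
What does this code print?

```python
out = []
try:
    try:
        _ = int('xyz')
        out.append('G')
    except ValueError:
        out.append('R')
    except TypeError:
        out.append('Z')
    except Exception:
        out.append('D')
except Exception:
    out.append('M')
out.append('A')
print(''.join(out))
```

Execution trace: 'R' (inner except ValueError) → 'A' (after the try/except). Output: RA

Answer: RA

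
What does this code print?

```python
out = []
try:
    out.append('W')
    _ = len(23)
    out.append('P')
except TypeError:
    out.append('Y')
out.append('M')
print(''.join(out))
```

Execution trace: 'W' (try body) → 'Y' (except TypeError) → 'M' (after the try/except). Output: WYM

Answer: WYM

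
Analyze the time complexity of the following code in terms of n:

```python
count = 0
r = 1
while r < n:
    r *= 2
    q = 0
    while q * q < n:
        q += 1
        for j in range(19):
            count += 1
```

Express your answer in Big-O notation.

Each loop level contributes: log n × √n × 1. Multiplying the contributions gives O(√n log n).

Answer: O(√n log n)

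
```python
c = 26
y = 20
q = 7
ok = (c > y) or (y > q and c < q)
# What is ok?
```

Trace:
`c = 26` → c = 26
`y = 20` → y = 20
`q = 7` → q = 7
`ok = (c > y) or (y > q and c < q)` → ok = True
So ok = True

Answer: True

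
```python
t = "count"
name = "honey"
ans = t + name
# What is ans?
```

Trace:
`t = "count"` → t = 'count'
`name = "honey"` → name = 'honey'
`ans = t + name` → ans = 'counthoney'
So ans = 'counthoney'

Answer: 'counthoney'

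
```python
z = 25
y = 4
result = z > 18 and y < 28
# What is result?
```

Trace:
`z = 25` → z = 25
`y = 4` → y = 4
`result = z > 18 and y < 28` → result = True
So result = True

Answer: True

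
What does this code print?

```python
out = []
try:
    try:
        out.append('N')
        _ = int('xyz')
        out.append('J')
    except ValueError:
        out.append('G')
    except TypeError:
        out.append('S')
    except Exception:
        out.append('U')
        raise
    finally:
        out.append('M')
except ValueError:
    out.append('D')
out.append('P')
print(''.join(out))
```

Execution trace: 'N' (inner try body) → 'G' (inner except ValueError) → 'M' (inner finally) → 'P' (after the try/except). Output: NGMP

Answer: NGMP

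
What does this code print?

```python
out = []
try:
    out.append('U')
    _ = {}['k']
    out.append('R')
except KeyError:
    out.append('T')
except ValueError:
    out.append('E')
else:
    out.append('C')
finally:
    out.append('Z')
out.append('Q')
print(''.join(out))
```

Execution trace: 'U' (try body) → 'T' (except KeyError) → 'Z' (finally) → 'Q' (after the try/except). Output: UTZQ

Answer: UTZQ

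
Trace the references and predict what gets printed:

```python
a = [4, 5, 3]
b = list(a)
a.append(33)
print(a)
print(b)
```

Key concept: list() constructor creates copy.
Step by step:
`a = [4, 5, 3]` → a = [4, 5, 3]
`b = list(a)` → b = [4, 5, 3]
`a.append(33)` → a = [4, 5, 3, 33]
`print(a)` → prints [4, 5, 3, 33]
`print(b)` → prints [4, 5, 3]

Answer:
[4, 5, 3, 33]
[4, 5, 3]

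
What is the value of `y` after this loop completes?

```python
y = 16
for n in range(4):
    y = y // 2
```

Halve 4 times: 16 // 2^4 = 1
`y` takes the values: 16 → 8 → 4 → 2 → 1

Answer: 1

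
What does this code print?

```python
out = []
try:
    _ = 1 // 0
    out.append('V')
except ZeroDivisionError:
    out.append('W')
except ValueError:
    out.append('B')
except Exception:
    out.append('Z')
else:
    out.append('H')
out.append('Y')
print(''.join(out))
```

Execution trace: 'W' (except ZeroDivisionError) → 'Y' (after the try/except). Output: WY

Answer: WY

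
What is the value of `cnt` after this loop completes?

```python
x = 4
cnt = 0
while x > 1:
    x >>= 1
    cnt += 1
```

Count right shifts until 1
`cnt` takes the values: 0 → 1 → 2

Answer: 2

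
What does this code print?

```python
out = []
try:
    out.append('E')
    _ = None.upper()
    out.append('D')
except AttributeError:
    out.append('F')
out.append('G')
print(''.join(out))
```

Execution trace: 'E' (try body) → 'F' (except AttributeError) → 'G' (after the try/except). Output: EFG

Answer: EFG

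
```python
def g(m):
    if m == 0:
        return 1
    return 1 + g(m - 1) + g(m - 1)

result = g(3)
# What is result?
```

g(m) = 1 + 2·g(m-1), g(0)=1. Closed form: (1+1)·2^3 - 1 = 15.

Answer: 15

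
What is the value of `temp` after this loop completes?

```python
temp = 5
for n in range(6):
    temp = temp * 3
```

Multiply by 3, 6 times: 5 * 3^6 = 3645
`temp` takes the values: 5 → 15 → 45 → 135 → 405 → 1215 → 3645

Answer: 3645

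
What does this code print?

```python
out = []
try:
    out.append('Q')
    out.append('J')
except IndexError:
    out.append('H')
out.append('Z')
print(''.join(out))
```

Execution trace: 'Q' (try body) → 'J' (try body, no exception) → 'Z' (after the try/except). Output: QJZ

Answer: QJZ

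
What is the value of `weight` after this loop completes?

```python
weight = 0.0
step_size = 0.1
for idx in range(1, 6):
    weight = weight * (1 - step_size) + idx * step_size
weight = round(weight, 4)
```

Moving average with lr=0.1
`weight` takes the values: 0.0 → 0.1 → 0.29 → 0.561 → 0.9049 → 1.31441 → 1.3144

Answer: 1.3144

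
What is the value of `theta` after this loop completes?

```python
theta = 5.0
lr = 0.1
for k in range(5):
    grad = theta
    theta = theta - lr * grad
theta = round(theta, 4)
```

Gradient descent: w = 5.0 * (1 - 0.1)^5
`theta` takes the values: 5.0 → 4.5 → 4.05 → 3.645 → 3.2805 → 2.95245 → 2.9524

Answer: 2.9524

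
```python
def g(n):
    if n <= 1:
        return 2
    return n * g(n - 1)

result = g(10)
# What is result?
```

g(10) = 10 * 9 * 8 * 7 * 6 * 5 * 4 * 3 * 2 * 2 = 7257600

Answer: 7257600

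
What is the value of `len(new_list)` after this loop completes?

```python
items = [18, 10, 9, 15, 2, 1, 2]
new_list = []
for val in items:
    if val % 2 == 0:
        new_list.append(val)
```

Count even numbers in [18, 10, 9, 15, 2, 1, 2]
`new_list` takes the values: [] → [18] → [18, 10] → [18, 10, 2] → [18, 10, 2, 2]
So `len(new_list)` = 4

Answer: 4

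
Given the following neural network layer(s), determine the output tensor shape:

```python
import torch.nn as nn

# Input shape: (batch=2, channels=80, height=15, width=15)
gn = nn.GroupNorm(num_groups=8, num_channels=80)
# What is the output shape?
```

Input: (2, 80, 15, 15) -> Output: (2, 80, 15, 15)

Answer: (2, 80, 15, 15)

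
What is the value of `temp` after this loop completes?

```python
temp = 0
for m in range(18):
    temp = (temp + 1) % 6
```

Increment mod 6, 18 times = 0
`temp` takes the values: 0 → 1 → 2 → 3 → 4 → 5 → 0 → 1 → 2 → 3 → 4 → 5 → 0 → 1 → 2 → 3 → 4 → 5 → 0

Answer: 0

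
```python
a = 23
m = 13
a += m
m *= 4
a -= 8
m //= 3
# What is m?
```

Trace:
`a = 23` → a = 23
`m = 13` → m = 13
`a += m` → a = 36
`m *= 4` → m = 52
`a -= 8` → a = 28
`m //= 3` → m = 17
So m = 17

Answer: 17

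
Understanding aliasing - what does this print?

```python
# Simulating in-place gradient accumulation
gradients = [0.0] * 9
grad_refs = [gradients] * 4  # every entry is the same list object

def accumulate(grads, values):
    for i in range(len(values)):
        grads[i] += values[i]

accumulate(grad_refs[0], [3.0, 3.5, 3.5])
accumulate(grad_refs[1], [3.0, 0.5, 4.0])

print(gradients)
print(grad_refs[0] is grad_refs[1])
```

Key concept: gradient accumulation aliasing.
Step by step:
`gradients = [0.0] * 9` → gradients = [0.0, 0.0, 0.0, 0.0, 0.0, 0.0, 0.0, 0.0, 0.0]
`grad_refs = [gradients] * 4` → grad_refs = [[0.0, 0.0, 0.0, 0.0, 0.0, 0.0, 0.0, 0.0, 0.0], [0.0, 0.0, 0.0, 0.0, 0.0, 0.0, 0.0, 0.0, 0.0], [0.0, 0.0, 0.0, 0.0, 0.0, 0.0, 0.0, 0.0, 0.0], [0.0, 0.0, 0.0, 0.0, 0.0, 0.0, 0.0, 0.0, 0.0]]
`accumulate(grad_refs[0], [3.0, 3.5, 3.5])` → gradients = [3.0, 3.5, 3.5, 0.0, 0.0, 0.0, 0.0, 0.0, 0.0]; grad_refs = [[3.0, 3.5, 3.5, 0.0, 0.0, 0.0, 0.0, 0.0, 0.0], [3.0, 3.5, 3.5, 0.0, 0.0, 0.0, 0.0, 0.0, 0.0], [3.0, 3.5, 3.5, 0.0, 0.0, 0.0, 0.0, 0.0, 0.0], [3.0, 3.5, 3.5, 0.0, 0.0, 0.0, 0.0, 0.0, 0.0]]
`accumulate(grad_refs[1], [3.0, 0.5, 4.0])` → gradients = [6.0, 4.0, 7.5, 0.0, 0.0, 0.0, 0.0, 0.0, 0.0]; grad_refs = [[6.0, 4.0, 7.5, 0.0, 0.0, 0.0, 0.0, 0.0, 0.0], [6.0, 4.0, 7.5, 0.0, 0.0, 0.0, 0.0, 0.0, 0.0], [6.0, 4.0, 7.5, 0.0, 0.0, 0.0, 0.0, 0.0, 0.0], [6.0, 4.0, 7.5, 0.0, 0.0, 0.0, 0.0, 0.0, 0.0]]
`print(gradients)` → prints [6.0, 4.0, 7.5, 0.0, 0.0, 0.0, 0.0, 0.0, 0.0]
`print(grad_refs[0] is grad_refs[1])` → prints True

Answer:
[6.0, 4.0, 7.5, 0.0, 0.0, 0.0, 0.0, 0.0, 0.0]
True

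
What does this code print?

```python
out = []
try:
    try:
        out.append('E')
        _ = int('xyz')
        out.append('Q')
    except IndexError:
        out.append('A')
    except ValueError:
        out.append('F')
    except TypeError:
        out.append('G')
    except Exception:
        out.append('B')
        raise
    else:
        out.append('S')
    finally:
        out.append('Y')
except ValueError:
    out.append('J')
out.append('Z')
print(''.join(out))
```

Execution trace: 'E' (inner try body) → 'F' (inner except ValueError) → 'Y' (inner finally) → 'Z' (after the try/except). Output: EFYZ

Answer: EFYZ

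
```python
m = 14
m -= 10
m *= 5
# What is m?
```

Trace:
`m = 14` → m = 14
`m -= 10` → m = 4
`m *= 5` → m = 20
So m = 20

Answer: 20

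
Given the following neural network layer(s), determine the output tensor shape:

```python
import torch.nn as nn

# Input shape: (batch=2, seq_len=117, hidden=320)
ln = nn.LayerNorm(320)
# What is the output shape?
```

Input: (2, 117, 320) -> Output: (2, 117, 320)

Answer: (2, 117, 320)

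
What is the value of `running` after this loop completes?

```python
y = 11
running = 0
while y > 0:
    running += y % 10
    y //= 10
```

Sum digits of 11
`running` takes the values: 0 → 1 → 2

Answer: 2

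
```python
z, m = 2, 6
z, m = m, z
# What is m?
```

Trace:
`z, m = 2, 6` → z = 2; m = 6
`z, m = m, z` → z = 6; m = 2
So m = 2

Answer: 2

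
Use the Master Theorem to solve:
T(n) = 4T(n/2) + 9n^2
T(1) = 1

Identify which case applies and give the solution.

a=4, b=2, f(n)=9n^2. log_2(4) = 2. Since c=2 = 2, Case 2 applies: T(n) = Θ(n^log_b(a) · log n) = O(n^2 log n).

Answer: O(n^2 log n) - Case 2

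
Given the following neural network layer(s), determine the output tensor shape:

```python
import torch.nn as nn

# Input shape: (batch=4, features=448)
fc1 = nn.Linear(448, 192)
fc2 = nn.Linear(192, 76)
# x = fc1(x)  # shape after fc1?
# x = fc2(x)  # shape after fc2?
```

Input: (4, 448) -> after fc1: (4, 192) -> Output: (4, 76)

Answer: (4, 76)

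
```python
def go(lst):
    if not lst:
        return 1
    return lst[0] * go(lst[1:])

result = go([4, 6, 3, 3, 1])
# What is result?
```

Product over [4, 6, 3, 3, 1] = 4 * 6 * 3 * 3 * 1 = 216

Answer: 216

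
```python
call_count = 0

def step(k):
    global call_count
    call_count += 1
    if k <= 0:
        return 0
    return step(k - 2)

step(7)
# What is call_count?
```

Linear recursion stepping by 2: 5 calls from k=7 down to ≤0.

Answer: 5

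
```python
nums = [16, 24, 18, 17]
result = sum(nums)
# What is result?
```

Trace:
`nums = [16, 24, 18, 17]` → nums = [16, 24, 18, 17]
`result = sum(nums)` → result = 75
So result = 75

Answer: 75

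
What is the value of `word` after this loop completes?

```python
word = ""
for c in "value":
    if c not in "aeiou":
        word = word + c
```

Remove vowels from 'value'
`word` takes the values: "" → "v" → "vl"

Answer: "vl"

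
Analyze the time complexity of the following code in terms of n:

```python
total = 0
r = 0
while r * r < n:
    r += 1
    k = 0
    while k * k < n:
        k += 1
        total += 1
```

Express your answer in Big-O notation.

Each loop level contributes: √n × √n. Multiplying the contributions gives O(n).

Answer: O(n)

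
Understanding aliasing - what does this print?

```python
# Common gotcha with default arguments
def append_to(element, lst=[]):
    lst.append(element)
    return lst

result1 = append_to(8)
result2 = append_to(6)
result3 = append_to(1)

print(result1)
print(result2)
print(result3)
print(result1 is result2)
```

Key concept: mutable default argument gotcha.
Step by step:
`result1 = append_to(8)` → result1 = [8]
`result2 = append_to(6)` → result1 = [8, 6] (same object as result2); result2 = [8, 6] (same object as result1)
`result3 = append_to(1)` → result1 = [8, 6, 1] (same object as result2, result3); result2 = [8, 6, 1] (same object as result1, result3); result3 = [8, 6, 1] (same object as result1, result2)
`print(result1)` → prints [8, 6, 1]
`print(result2)` → prints [8, 6, 1]
`print(result3)` → prints [8, 6, 1]
`print(result1 is result2)` → prints True

Answer:
[8, 6, 1]
[8, 6, 1]
[8, 6, 1]
True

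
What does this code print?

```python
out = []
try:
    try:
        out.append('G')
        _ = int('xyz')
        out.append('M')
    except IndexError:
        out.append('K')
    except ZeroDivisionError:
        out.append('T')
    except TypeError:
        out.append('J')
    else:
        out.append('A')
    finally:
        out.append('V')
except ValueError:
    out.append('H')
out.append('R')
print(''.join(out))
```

Execution trace: 'G' (inner try body) → 'V' (inner finally) → 'H' (outer except ValueError) → 'R' (after the try/except). Output: GVHR

Answer: GVHR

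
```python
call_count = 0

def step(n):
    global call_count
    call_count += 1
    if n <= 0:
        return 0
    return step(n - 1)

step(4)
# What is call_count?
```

Linear recursion stepping by 1: 5 calls from n=4 down to ≤0.

Answer: 5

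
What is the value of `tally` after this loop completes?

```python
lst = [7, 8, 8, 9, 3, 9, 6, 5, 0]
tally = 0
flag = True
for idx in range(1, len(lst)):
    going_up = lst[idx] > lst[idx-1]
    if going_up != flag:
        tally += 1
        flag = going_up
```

Count direction changes in [7, 8, 8, 9, 3, 9, 6, 5, 0]
`tally` takes the values: 0 → 1 → 2 → 3 → 4 → 5

Answer: 5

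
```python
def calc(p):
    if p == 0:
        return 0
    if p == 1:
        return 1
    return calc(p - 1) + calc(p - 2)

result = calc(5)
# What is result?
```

Build up from base cases: calc(0)=0, calc(1)=1, calc(2)=1, calc(3)=2, calc(4)=3, calc(5)=5

Answer: 5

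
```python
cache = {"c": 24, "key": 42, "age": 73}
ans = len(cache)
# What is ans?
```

Trace:
`cache = {"c": 24, "key": 42, "age": 73}` → cache = {'c': 24, 'key': 42, 'age': 73}
`ans = len(cache)` → ans = 3
So ans = 3

Answer: 3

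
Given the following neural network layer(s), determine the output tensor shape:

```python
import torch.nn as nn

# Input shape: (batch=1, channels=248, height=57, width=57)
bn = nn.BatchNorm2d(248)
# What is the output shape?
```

Input: (1, 248, 57, 57) -> Output: (1, 248, 57, 57)

Answer: (1, 248, 57, 57)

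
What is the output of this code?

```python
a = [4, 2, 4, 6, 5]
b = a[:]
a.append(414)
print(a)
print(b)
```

Key concept: slice [:] creates copy.
Step by step:
`a = [4, 2, 4, 6, 5]` → a = [4, 2, 4, 6, 5]
`b = a[:]` → b = [4, 2, 4, 6, 5]
`a.append(414)` → a = [4, 2, 4, 6, 5, 414]
`print(a)` → prints [4, 2, 4, 6, 5, 414]
`print(b)` → prints [4, 2, 4, 6, 5]

Answer:
[4, 2, 4, 6, 5, 414]
[4, 2, 4, 6, 5]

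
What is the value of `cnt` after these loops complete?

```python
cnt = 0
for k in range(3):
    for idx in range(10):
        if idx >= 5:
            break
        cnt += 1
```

Inner breaks at 5, outer runs 3 times
`cnt` takes the values: 0 → 1 → 2 → 3 → 4 → 5 → 6 → 7 → 8 → 9 → 10 → 11 → 12 → 13 → 14 → 15

Answer: 15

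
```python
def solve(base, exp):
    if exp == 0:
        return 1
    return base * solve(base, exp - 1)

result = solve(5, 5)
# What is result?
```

solve(5, 5) = 5 * 5 * 5 * 5 * 5 = 3125

Answer: 3125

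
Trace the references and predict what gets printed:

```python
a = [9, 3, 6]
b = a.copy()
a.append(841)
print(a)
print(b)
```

Key concept: list.copy() creates independent copy.
Step by step:
`a = [9, 3, 6]` → a = [9, 3, 6]
`b = a.copy()` → b = [9, 3, 6]
`a.append(841)` → a = [9, 3, 6, 841]
`print(a)` → prints [9, 3, 6, 841]
`print(b)` → prints [9, 3, 6]

Answer:
[9, 3, 6, 841]
[9, 3, 6]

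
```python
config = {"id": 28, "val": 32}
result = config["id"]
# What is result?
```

Trace:
`config = {"id": 28, "val": 32}` → config = {'id': 28, 'val': 32}
`result = config["id"]` → result = 28
So result = 28

Answer: 28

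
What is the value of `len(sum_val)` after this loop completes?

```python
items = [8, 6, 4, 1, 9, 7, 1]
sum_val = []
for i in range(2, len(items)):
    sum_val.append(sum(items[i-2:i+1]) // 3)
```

Number of 3-element averages
`sum_val` takes the values: [] → [6] → [6, 3] → [6, 3, 4] → [6, 3, 4, 5] → [6, 3, 4, 5, 5]
So `len(sum_val)` = 5

Answer: 5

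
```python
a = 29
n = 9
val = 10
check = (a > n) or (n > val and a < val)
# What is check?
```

Trace:
`a = 29` → a = 29
`n = 9` → n = 9
`val = 10` → val = 10
`check = (a > n) or (n > val and a < val)` → check = True
So check = True

Answer: True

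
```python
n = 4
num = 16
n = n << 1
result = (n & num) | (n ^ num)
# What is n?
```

Trace:
`n = 4` → n = 4
`num = 16` → num = 16
`n = n << 1` → n = 8
`result = (n & num) | (n ^ num)` → result = 24
So n = 8

Answer: 8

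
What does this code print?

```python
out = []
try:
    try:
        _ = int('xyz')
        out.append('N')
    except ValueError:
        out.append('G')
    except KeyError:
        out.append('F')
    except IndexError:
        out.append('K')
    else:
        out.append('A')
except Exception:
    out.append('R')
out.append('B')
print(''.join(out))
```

Execution trace: 'G' (inner except ValueError) → 'B' (after the try/except). Output: GB

Answer: GB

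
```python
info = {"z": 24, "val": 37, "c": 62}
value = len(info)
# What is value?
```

Trace:
`info = {"z": 24, "val": 37, "c": 62}` → info = {'z': 24, 'val': 37, 'c': 62}
`value = len(info)` → value = 3
So value = 3

Answer: 3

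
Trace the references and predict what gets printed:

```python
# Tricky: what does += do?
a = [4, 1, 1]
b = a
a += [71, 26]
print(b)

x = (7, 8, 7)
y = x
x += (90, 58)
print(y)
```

Key concept: += behavior differs for mutable vs immutable.
Step by step:
`a = [4, 1, 1]` → a = [4, 1, 1]
`b = a` → b = [4, 1, 1] (same object as a)
`a += [71, 26]` → a = [4, 1, 1, 71, 26] (same object as b); b = [4, 1, 1, 71, 26] (same object as a)
`print(b)` → prints [4, 1, 1, 71, 26]
`x = (7, 8, 7)` → x = (7, 8, 7)
`y = x` → y = (7, 8, 7)
`x += (90, 58)` → x = (7, 8, 7, 90, 58)
`print(y)` → prints (7, 8, 7)

Answer:
[4, 1, 1, 71, 26]
(7, 8, 7)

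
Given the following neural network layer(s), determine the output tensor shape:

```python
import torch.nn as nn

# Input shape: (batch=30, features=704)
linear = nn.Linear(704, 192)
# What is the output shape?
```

Input: (30, 704) -> Output: (30, 192)

Answer: (30, 192)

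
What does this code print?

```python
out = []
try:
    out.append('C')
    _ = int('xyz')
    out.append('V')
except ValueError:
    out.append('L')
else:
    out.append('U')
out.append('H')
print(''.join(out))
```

Execution trace: 'C' (try body) → 'L' (except ValueError) → 'H' (after the try/except). Output: CLH

Answer: CLH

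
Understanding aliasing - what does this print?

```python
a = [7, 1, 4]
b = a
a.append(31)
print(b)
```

Key concept: basic list aliasing.
Step by step:
`a = [7, 1, 4]` → a = [7, 1, 4]
`b = a` → b = [7, 1, 4] (same object as a)
`a.append(31)` → a = [7, 1, 4, 31] (same object as b); b = [7, 1, 4, 31] (same object as a)
`print(b)` → prints [7, 1, 4, 31]

Answer: [7, 1, 4, 31]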